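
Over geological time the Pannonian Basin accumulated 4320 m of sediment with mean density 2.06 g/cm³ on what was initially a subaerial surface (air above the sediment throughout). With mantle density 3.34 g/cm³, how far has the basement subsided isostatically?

2660 m

Subaerial load: s = t ρ_sed / ρ_m = 4320 m × 2.06/3.34 = 2660 m.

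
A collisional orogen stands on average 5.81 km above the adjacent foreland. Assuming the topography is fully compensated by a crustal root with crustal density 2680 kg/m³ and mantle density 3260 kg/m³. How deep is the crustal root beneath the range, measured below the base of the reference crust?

26.8 km

In Airy isostatic equilibrium: the weight of the topography is balanced by the buoyancy of the root, ρ_c h = (ρ_m − ρ_c) r.
r = h · ρ_c / (ρ_m − ρ_c) = 5.81 km × 2680 / (3260 − 2680) = 26.8 km.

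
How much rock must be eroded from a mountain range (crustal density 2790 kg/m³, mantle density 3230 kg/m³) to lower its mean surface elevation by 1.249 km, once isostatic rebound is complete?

9.17 km

Net drop Δ = e − u = e − e ρ_c/ρ_m = e (ρ_m − ρ_c)/ρ_m.
e = Δ ρ_m/(ρ_m − ρ_c) = 1.249 km × 3230/440 = 9.17 km.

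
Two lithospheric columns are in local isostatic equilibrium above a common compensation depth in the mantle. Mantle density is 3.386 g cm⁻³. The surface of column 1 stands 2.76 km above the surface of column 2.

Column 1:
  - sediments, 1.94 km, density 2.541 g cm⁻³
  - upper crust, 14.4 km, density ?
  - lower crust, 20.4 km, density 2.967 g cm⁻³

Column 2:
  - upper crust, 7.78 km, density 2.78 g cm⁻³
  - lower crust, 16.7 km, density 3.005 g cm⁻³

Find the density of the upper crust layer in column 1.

2.68 g cm⁻³

Take the compensation level at the base of the deeper column (depth z_c below the surface of column 1) and equate Σ ρ_i t_i down to z_c; mantle fills any gap and the z_c terms cancel.
Column 1: 1.94×2.541 + 14.4×ρ + 20.4×2.967 + (z_c − 36.74)×3.386
Column 2: 2.76×0 + 7.78×2.78 + 16.7×3.005 + (z_c − 2.76 − 24.48)×3.386
The z_c×3.386 term appears on both sides and cancels. Collect the known terms of each column as K = Σ(ρt)_known − 3.386 × (depth of known layers): K_1 = 65.45634 − 3.386×36.74 = −58.9453; K_2 = 71.8119 − 3.386×(2.76 + 24.48) = −20.42274.
Balance: K_1 + 14.4×ρ = K_2, so ρ = (K_2 − K_1)/14.4 = 38.5226/14.4 = 2.68 g cm⁻³.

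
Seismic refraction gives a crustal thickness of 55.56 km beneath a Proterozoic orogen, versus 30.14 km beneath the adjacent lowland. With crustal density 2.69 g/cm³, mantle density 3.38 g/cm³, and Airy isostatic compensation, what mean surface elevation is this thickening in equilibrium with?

5.19 km

Excess crust Δ = 55.56 km − 30.14 km = 25.42 km, split between elevation h and root r with h + r = Δ.
Airy balance ρ_c h = (ρ_m − ρ_c) r gives r = h ρ_c/(ρ_m − ρ_c), so h (1 + ρ_c/(ρ_m − ρ_c)) = Δ, i.e. h = Δ (ρ_m − ρ_c)/ρ_m.
h = 25.42 km × 0.69/3.38 = 5.19 km.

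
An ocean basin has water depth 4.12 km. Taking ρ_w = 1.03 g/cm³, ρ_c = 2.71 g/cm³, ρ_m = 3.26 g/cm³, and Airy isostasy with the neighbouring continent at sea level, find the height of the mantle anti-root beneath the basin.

12.6 km

Isostatic balance requires: replacing crust with seawater at the top is compensated by replacing crust with mantle at the base: d (ρ_c − ρ_w) = a (ρ_m − ρ_c).
a = d (ρ_c − ρ_w)/(ρ_m − ρ_c) = 4.12 km × 1.68/0.55 = 12.6 km.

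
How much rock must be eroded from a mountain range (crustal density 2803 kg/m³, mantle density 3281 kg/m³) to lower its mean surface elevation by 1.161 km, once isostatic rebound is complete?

Net drop Δ = e − u = e − e ρ_c/ρ_m = e (ρ_m − ρ_c)/ρ_m.
e = Δ ρ_m/(ρ_m − ρ_c) = 1.161 km × 3281/478 = 7.97 km.

7.97 km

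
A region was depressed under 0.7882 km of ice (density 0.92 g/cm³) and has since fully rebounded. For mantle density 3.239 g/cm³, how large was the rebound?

Removing the load lets mantle flow back in; uplift u satisfies ρ_ice t = ρ_m u.
u = t ρ_ice/ρ_m = 0.7882 km × 0.92/3.239 = 0.224 km.

0.224 km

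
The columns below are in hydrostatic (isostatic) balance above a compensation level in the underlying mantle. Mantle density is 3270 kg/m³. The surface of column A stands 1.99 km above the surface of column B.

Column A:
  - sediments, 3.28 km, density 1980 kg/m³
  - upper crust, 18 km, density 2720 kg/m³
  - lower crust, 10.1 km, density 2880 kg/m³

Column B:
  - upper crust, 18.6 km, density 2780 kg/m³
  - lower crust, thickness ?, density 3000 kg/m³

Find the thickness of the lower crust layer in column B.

Take the compensation level at the base of the deeper column (depth z_c below the surface of column A) and equate Σ ρ_i t_i down to z_c; mantle fills any gap and the z_c terms cancel.
Column A: 3.28×1980 + 18×2720 + 10.1×2880 + (z_c − 31.38)×3270
Column B: 1.99×0 + 18.6×2780 + x×3000 + (z_c − 1.99 − 18.6 − x)×3270
The z_c×3270 term appears on both sides and cancels. Collect the known terms of each column as K = Σ(ρt)_known − 3270 × (depth of known layers): K_A = 84542.4 − 3270×31.38 = −18070.2; K_B = 51708 − 3270×(1.99 + 18.6) = −15621.3.
Balance: K_A = K_B − x×(3270 − 3000), so x = (K_B − K_A)/(3270 − 3000) = 2448.9/270 = 9.07 km.

9.07 km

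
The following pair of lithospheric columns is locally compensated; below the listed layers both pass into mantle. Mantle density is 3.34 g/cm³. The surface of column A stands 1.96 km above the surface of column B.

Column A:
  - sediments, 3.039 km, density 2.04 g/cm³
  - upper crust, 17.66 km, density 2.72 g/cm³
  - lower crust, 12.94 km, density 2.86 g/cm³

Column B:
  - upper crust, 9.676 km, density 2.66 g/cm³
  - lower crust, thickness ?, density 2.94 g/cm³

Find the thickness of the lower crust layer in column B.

20 km

Take the compensation level at the base of the deeper column (depth z_c below the surface of column A) and equate Σ ρ_i t_i down to z_c; mantle fills any gap and the z_c terms cancel.
Column A: 3.039×2.04 + 17.66×2.72 + 12.94×2.86 + (z_c − 33.639)×3.34
Column B: 1.96×0 + 9.676×2.66 + x×2.94 + (z_c − 1.96 − 9.676 − x)×3.34
The z_c×3.34 term appears on both sides and cancels. Collect the known terms of each column as K = Σ(ρt)_known − 3.34 × (depth of known layers): K_A = 91.24316 − 3.34×33.639 = −21.1111; K_B = 25.73816 − 3.34×(1.96 + 9.676) = −13.12608.
Balance: K_A = K_B − x×(3.34 − 2.94), so x = (K_B − K_A)/(3.34 − 2.94) = 7.98502/0.4 = 20 km.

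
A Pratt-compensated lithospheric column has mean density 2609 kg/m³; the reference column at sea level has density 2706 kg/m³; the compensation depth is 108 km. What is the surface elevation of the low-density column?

ρ_ref D = ρ (D + h) → h = D (ρ_ref − ρ)/ρ.
h = 108 km × (2706 − 2609)/2609 = 4.02 km.

4.02 km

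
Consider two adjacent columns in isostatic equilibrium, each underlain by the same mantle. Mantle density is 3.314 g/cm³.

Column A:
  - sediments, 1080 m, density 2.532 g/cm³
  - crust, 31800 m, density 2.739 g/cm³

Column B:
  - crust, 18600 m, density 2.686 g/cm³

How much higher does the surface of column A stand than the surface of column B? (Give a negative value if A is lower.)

For any compensation level in the mantle, the mantle terms cancel and isostasy reduces to e = (Σt_A − Σt_B) − (Σ(ρt)_A − Σ(ρt)_B) / ρ_m.
Σt_A = 32880 m; Σt_B = 18600 m; Σ(ρt)_A = 89834.76; Σ(ρt)_B = 49959.6 (in m·g/cm³).
e = (32880 − 18600) − (89834.76 − 49959.6) / 3.314 = 2250 m.

2250 m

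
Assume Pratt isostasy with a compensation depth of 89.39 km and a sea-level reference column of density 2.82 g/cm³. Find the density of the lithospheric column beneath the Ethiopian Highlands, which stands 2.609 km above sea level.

Pratt balance: ρ_ref D = ρ (D + h).
ρ = ρ_ref D/(D + h) = 2.82 × 89.39 km/(89.39 km + 2.609 km) = 2.74 g/cm³.

2.74 g/cm³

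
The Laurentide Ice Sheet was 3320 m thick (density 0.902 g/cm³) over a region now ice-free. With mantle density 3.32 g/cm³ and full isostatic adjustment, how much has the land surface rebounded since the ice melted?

Removing the load lets mantle flow back in; uplift u satisfies ρ_ice t = ρ_m u.
u = t ρ_ice/ρ_m = 3320 m × 0.902/3.32 = 902 m.

902 m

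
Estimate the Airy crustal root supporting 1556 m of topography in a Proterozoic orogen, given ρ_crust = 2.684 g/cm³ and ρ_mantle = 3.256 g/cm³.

In Airy isostatic equilibrium: the weight of the topography is balanced by the buoyancy of the root, ρ_c h = (ρ_m − ρ_c) r.
r = h · ρ_c / (ρ_m − ρ_c) = 1556 m × 2.684 / (3.256 − 2.684) = 7300 m.

7300 m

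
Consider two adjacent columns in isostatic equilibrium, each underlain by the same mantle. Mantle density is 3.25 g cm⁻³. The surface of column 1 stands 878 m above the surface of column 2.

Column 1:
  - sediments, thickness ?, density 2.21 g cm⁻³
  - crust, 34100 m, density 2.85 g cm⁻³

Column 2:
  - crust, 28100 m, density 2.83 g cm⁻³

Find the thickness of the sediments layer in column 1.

976 m

Take the compensation level at the base of the deeper column (depth z_c below the surface of column 1) and equate Σ ρ_i t_i down to z_c; mantle fills any gap and the z_c terms cancel.
Column 1: x×2.21 + 34100×2.85 + (z_c − 34100 − x)×3.25
Column 2: 878×0 + 28100×2.83 + (z_c − 878 − 28100)×3.25
The z_c×3.25 term appears on both sides and cancels. Collect the known terms of each column as K = Σ(ρt)_known − 3.25 × (depth of known layers): K_1 = 97185 − 3.25×34100 = −13640; K_2 = 79523 − 3.25×(878 + 28100) = −14655.5.
Balance: K_1 − x×(3.25 − 2.21) = K_2, so x = (K_1 − K_2)/(3.25 − 2.21) = 1015.5/1.04 = 976 m.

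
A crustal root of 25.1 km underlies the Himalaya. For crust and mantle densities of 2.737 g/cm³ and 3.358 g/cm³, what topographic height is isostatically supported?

Balancing pressure at the compensation depth: ρ_c h = (ρ_m − ρ_c) r.
h = r (ρ_m − ρ_c) / ρ_c = 25.1 km × (3.358 − 2.737) / 2.737 = 5.69 km.

5.69 km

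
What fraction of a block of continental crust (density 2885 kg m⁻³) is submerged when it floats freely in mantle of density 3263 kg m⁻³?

0.884

Submerged fraction = ρ_obj/ρ_fluid = 2885/3263 = 0.884.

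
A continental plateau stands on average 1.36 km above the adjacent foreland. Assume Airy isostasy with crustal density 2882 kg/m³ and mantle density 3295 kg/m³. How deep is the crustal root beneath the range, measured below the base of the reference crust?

9.49 km

Equating mass per unit area of the two columns: the weight of the topography is balanced by the buoyancy of the root, ρ_c h = (ρ_m − ρ_c) r.
r = h · ρ_c / (ρ_m − ρ_c) = 1.36 km × 2882 / (3295 − 2882) = 9.49 km.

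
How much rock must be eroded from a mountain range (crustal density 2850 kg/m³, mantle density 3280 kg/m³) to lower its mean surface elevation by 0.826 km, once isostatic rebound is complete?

Net drop Δ = e − u = e − e ρ_c/ρ_m = e (ρ_m − ρ_c)/ρ_m.
e = Δ ρ_m/(ρ_m − ρ_c) = 0.826 km × 3280/430 = 6.3 km.

6.3 km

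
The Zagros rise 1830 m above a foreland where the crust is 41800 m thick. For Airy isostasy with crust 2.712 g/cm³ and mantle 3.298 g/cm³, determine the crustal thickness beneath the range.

Root depth r = h ρ_c / (ρ_m − ρ_c) = 1830 m × 2.712 / 0.586 = 8469 m.
Total thickness = T + h + r = 41800 m + 1830 m + 8469 m = 52100 m.

52100 m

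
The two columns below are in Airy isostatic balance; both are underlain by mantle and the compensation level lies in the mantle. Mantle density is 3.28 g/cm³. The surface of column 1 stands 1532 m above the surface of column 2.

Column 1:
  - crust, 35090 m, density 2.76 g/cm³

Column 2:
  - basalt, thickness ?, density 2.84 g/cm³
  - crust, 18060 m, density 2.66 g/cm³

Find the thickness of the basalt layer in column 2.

4600 m

Take the compensation level at the base of the deeper column (depth z_c below the surface of column 1) and equate Σ ρ_i t_i down to z_c; mantle fills any gap and the z_c terms cancel.
Column 1: 35090×2.76 + (z_c − 35090)×3.28
Column 2: 1532×0 + x×2.84 + 18060×2.66 + (z_c − 1532 − 18060 − x)×3.28
The z_c×3.28 term appears on both sides and cancels. Collect the known terms of each column as K = Σ(ρt)_known − 3.28 × (depth of known layers): K_1 = 96848.4 − 3.28×35090 = −18246.8; K_2 = 48039.6 − 3.28×(1532 + 18060) = −16222.16.
Balance: K_1 = K_2 − x×(3.28 − 2.84), so x = (K_2 − K_1)/(3.28 − 2.84) = 2024.64/0.44 = 4600 m.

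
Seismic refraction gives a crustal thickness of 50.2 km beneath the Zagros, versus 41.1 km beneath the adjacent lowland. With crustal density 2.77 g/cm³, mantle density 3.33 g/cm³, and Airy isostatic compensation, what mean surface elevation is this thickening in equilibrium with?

Excess crust Δ = 50.2 km − 41.1 km = 9.1 km, split between elevation h and root r with h + r = Δ.
Airy balance ρ_c h = (ρ_m − ρ_c) r gives r = h ρ_c/(ρ_m − ρ_c), so h (1 + ρ_c/(ρ_m − ρ_c)) = Δ, i.e. h = Δ (ρ_m − ρ_c)/ρ_m.
h = 9.1 km × 0.56/3.33 = 1.53 km.

1.53 km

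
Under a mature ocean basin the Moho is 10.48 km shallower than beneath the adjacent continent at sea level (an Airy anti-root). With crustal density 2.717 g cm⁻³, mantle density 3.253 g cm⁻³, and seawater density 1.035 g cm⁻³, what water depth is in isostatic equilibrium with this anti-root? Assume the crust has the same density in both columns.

3.34 km

Replacing a thickness d of crust by seawater at the top must be balanced by replacing crust with mantle at the base: d (ρ_c − ρ_w) = a (ρ_m − ρ_c).
d = a (ρ_m − ρ_c)/(ρ_c − ρ_w) = 10.48 km × 0.536/1.682 = 3.34 km.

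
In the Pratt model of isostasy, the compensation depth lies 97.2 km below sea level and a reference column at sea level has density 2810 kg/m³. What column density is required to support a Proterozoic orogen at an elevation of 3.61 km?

Pratt balance: ρ_ref D = ρ (D + h).
ρ = ρ_ref D/(D + h) = 2810 × 97.2 km/(97.2 km + 3.61 km) = 2710 kg/m³.

2710 kg/m³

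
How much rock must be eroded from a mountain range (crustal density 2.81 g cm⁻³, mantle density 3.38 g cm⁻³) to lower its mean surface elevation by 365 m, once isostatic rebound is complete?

2160 m

Net drop Δ = e − u = e − e ρ_c/ρ_m = e (ρ_m − ρ_c)/ρ_m.
e = Δ ρ_m/(ρ_m − ρ_c) = 365 m × 3.38/0.57 = 2160 m.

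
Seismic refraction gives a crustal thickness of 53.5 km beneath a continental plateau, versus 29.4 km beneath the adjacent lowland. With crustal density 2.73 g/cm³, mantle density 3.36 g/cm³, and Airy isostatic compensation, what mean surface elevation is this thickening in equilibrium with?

4.52 km

Excess crust Δ = 53.5 km − 29.4 km = 24.1 km, split between elevation h and root r with h + r = Δ.
Airy balance ρ_c h = (ρ_m − ρ_c) r gives r = h ρ_c/(ρ_m − ρ_c), so h (1 + ρ_c/(ρ_m − ρ_c)) = Δ, i.e. h = Δ (ρ_m − ρ_c)/ρ_m.
h = 24.1 km × 0.63/3.36 = 4.52 km.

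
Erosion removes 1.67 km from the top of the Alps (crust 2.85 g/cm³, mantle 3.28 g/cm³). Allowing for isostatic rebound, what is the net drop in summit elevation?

Rebound u = e ρ_c/ρ_m = 1.67 km × 2.85/3.28 = 1.451 km.
Net surface drop = e − u = 1.67 km − 1.451 km = e (ρ_m − ρ_c)/ρ_m = 0.219 km.

0.219 km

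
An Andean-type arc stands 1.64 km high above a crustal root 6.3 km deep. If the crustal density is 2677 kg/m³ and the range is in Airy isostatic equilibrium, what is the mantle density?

3370 kg/m³

Airy balance: ρ_c h = (ρ_m − ρ_c) r → ρ_m = ρ_c (1 + h/r).
ρ_m = 2677 × (1 + 1.64 km/6.3 km) = 3370 kg/m³.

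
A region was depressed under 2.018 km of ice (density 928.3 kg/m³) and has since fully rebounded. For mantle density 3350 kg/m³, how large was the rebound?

0.559 km

Removing the load lets mantle flow back in; uplift u satisfies ρ_ice t = ρ_m u.
u = t ρ_ice/ρ_m = 2.018 km × 928.3/3350 = 0.559 km.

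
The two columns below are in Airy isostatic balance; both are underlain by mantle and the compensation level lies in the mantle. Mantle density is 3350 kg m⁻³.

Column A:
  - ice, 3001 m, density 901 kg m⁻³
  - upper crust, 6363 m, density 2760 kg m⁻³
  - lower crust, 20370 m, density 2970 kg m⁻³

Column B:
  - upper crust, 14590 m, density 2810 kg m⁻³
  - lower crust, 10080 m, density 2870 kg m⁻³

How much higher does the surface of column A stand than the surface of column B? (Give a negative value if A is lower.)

For any compensation level in the mantle, the mantle terms cancel and isostasy reduces to e = (Σt_A − Σt_B) − (Σ(ρt)_A − Σ(ρt)_B) / ρ_m.
Σt_A = 29734 m; Σt_B = 24670 m; Σ(ρt)_A = 80764681; Σ(ρt)_B = 69927500 (in m·kg m⁻³).
e = (29734 − 24670) − (80764681 − 69927500) / 3350 = 1830 m.

1830 m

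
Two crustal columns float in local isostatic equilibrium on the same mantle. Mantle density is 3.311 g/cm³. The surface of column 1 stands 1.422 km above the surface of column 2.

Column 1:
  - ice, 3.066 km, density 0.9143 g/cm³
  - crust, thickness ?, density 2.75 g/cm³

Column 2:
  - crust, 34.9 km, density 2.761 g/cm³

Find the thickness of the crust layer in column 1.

29.5 km

Take the compensation level at the base of the deeper column (depth z_c below the surface of column 1) and equate Σ ρ_i t_i down to z_c; mantle fills any gap and the z_c terms cancel.
Column 1: 3.066×0.9143 + x×2.75 + (z_c − 3.066 − x)×3.311
Column 2: 1.422×0 + 34.9×2.761 + (z_c − 1.422 − 34.9)×3.311
The z_c×3.311 term appears on both sides and cancels. Collect the known terms of each column as K = Σ(ρt)_known − 3.311 × (depth of known layers): K_1 = 2.8032438 − 3.311×3.066 = −7.3482822; K_2 = 96.3589 − 3.311×(1.422 + 34.9) = −23.903242.
Balance: K_1 − x×(3.311 − 2.75) = K_2, so x = (K_1 − K_2)/(3.311 − 2.75) = 16.555/0.561 = 29.5 km.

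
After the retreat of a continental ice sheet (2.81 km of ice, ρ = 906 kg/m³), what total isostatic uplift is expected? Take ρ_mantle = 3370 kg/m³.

0.755 km

Removing the load lets mantle flow back in; uplift u satisfies ρ_ice t = ρ_m u.
u = t ρ_ice/ρ_m = 2.81 km × 906/3370 = 0.755 km.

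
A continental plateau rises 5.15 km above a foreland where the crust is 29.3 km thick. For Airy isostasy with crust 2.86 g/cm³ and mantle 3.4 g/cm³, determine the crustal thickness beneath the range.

61.7 km

Root depth r = h ρ_c / (ρ_m − ρ_c) = 5.15 km × 2.86 / 0.54 = 27.28 km.
Total thickness = T + h + r = 29.3 km + 5.15 km + 27.28 km = 61.7 km.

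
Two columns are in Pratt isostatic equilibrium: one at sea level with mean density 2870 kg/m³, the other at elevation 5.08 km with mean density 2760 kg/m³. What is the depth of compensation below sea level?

127 km

ρ_ref D = ρ (D + h) → D (ρ_ref − ρ) = ρ h.
D = ρ h/(ρ_ref − ρ) = 2760 × 5.08 km/(2870 − 2760) = 127 km.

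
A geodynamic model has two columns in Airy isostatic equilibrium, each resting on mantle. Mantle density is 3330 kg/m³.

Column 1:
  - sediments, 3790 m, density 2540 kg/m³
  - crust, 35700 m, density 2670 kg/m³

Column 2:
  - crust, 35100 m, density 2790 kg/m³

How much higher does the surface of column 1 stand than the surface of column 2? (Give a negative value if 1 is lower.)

For any compensation level in the mantle, the mantle terms cancel and isostasy reduces to e = (Σt_1 − Σt_2) − (Σ(ρt)_1 − Σ(ρt)_2) / ρ_m.
Σt_1 = 39490 m; Σt_2 = 35100 m; Σ(ρt)_1 = 104945600; Σ(ρt)_2 = 97929000 (in m·kg/m³).
e = (39490 − 35100) − (104945600 − 97929000) / 3330 = 2280 m.

2280 m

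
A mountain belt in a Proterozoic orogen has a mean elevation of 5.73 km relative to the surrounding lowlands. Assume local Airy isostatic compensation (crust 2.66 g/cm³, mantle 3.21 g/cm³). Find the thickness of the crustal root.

27.7 km

Equating mass per unit area of the two columns: the weight of the topography is balanced by the buoyancy of the root, ρ_c h = (ρ_m − ρ_c) r.
r = h · ρ_c / (ρ_m − ρ_c) = 5.73 km × 2.66 / (3.21 − 2.66) = 27.7 km.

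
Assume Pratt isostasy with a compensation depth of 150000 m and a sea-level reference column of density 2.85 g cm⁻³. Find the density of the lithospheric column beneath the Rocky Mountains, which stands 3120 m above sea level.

Pratt balance: ρ_ref D = ρ (D + h).
ρ = ρ_ref D/(D + h) = 2.85 × 150000 m/(150000 m + 3120 m) = 2.79 g cm⁻³.

2.79 g cm⁻³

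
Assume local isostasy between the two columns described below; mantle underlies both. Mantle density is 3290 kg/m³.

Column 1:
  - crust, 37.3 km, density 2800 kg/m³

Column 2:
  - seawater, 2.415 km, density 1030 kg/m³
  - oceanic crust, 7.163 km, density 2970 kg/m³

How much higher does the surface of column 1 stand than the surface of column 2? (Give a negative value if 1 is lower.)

For any compensation level in the mantle, the mantle terms cancel and isostasy reduces to e = (Σt_1 − Σt_2) − (Σ(ρt)_1 − Σ(ρt)_2) / ρ_m.
Σt_1 = 37.3 km; Σt_2 = 9.578 km; Σ(ρt)_1 = 104440; Σ(ρt)_2 = 23761.56 (in km·kg/m³).
e = (37.3 − 9.578) − (104440 − 23761.56) / 3290 = 3.2 km.

3.2 km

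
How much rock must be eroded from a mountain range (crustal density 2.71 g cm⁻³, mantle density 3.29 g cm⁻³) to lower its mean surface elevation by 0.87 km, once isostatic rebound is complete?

Net drop Δ = e − u = e − e ρ_c/ρ_m = e (ρ_m − ρ_c)/ρ_m.
e = Δ ρ_m/(ρ_m − ρ_c) = 0.87 km × 3.29/0.58 = 4.93 km.

4.93 km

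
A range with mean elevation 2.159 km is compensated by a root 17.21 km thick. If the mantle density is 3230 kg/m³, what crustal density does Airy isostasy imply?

ρ_c h = (ρ_m − ρ_c) r → ρ_c (h + r) = ρ_m r → ρ_c = ρ_m r / (h + r).
ρ_c = 3230 × 17.21 km / (2.159 km + 17.21 km) = 2870 kg/m³.

2870 kg/m³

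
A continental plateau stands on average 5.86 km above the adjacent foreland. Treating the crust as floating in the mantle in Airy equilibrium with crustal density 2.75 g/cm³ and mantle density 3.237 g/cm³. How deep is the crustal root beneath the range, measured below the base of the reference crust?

33.1 km

Equating mass per unit area of the two columns: the weight of the topography is balanced by the buoyancy of the root, ρ_c h = (ρ_m − ρ_c) r.
r = h · ρ_c / (ρ_m − ρ_c) = 5.86 km × 2.75 / (3.237 − 2.75) = 33.1 km.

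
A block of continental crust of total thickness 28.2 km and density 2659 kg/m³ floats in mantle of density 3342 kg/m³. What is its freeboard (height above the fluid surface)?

Floating equilibrium: submerged depth d = t ρ_obj/ρ_fluid = 28.2 km × 2659/3342 = 22.44 km.
Freeboard = t − d = 28.2 km − 22.44 km = 5.76 km.

5.76 km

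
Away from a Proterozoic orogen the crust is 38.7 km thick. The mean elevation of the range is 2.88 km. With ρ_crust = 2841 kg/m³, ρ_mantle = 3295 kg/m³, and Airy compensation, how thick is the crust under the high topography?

Root depth r = h ρ_c / (ρ_m − ρ_c) = 2.88 km × 2841 / 454 = 18.02 km.
Total thickness = T + h + r = 38.7 km + 2.88 km + 18.02 km = 59.6 km.

59.6 km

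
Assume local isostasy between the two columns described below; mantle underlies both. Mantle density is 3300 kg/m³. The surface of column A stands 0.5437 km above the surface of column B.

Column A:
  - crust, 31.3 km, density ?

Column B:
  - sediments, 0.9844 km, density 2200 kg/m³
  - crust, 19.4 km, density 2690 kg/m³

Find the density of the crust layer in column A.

Take the compensation level at the base of the deeper column (depth z_c below the surface of column A) and equate Σ ρ_i t_i down to z_c; mantle fills any gap and the z_c terms cancel.
Column A: 31.3×ρ + (z_c − 31.3)×3300
Column B: 0.5437×0 + 0.9844×2200 + 19.4×2690 + (z_c − 0.5437 − 20.3844)×3300
The z_c×3300 term appears on both sides and cancels. Collect the known terms of each column as K = Σ(ρt)_known − 3300 × (depth of known layers): K_A = 0 − 3300×31.3 = −103290; K_B = 54351.68 − 3300×(0.5437 + 20.3844) = −14711.05.
Balance: K_A + 31.3×ρ = K_B, so ρ = (K_B − K_A)/31.3 = 88578.9/31.3 = 2830 kg/m³.

2830 kg/m³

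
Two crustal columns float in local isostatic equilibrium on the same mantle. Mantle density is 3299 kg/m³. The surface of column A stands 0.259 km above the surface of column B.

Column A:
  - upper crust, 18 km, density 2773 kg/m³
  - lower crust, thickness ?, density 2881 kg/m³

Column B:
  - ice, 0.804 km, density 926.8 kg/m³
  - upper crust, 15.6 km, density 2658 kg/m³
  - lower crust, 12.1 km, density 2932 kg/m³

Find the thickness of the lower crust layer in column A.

18.5 km

Take the compensation level at the base of the deeper column (depth z_c below the surface of column A) and equate Σ ρ_i t_i down to z_c; mantle fills any gap and the z_c terms cancel.
Column A: 18×2773 + x×2881 + (z_c − 18 − x)×3299
Column B: 0.259×0 + 0.804×926.8 + 15.6×2658 + 12.1×2932 + (z_c − 0.259 − 28.504)×3299
The z_c×3299 term appears on both sides and cancels. Collect the known terms of each column as K = Σ(ρt)_known − 3299 × (depth of known layers): K_A = 49914 − 3299×18 = −9468; K_B = 77687.1472 − 3299×(0.259 + 28.504) = −17201.9898.
Balance: K_A − x×(3299 − 2881) = K_B, so x = (K_A − K_B)/(3299 − 2881) = 7733.99/418 = 18.5 km.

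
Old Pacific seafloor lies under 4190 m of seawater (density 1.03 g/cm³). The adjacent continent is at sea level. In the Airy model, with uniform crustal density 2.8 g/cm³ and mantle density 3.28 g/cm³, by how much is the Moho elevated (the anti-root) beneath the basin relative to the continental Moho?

15500 m

By Archimedes' principle applied to the lithosphere: replacing crust with seawater at the top is compensated by replacing crust with mantle at the base: d (ρ_c − ρ_w) = a (ρ_m − ρ_c).
a = d (ρ_c − ρ_w)/(ρ_m − ρ_c) = 4190 m × 1.77/0.48 = 15500 m.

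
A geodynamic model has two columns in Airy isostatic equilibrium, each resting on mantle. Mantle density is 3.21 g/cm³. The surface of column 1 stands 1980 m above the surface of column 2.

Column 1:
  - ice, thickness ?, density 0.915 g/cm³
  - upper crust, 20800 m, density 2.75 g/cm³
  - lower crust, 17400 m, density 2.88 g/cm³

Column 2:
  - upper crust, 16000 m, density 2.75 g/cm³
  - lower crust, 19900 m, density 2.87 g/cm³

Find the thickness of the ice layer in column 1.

2250 m

Take the compensation level at the base of the deeper column (depth z_c below the surface of column 1) and equate Σ ρ_i t_i down to z_c; mantle fills any gap and the z_c terms cancel.
Column 1: x×0.915 + 20800×2.75 + 17400×2.88 + (z_c − 38200 − x)×3.21
Column 2: 1980×0 + 16000×2.75 + 19900×2.87 + (z_c − 1980 − 35900)×3.21
The z_c×3.21 term appears on both sides and cancels. Collect the known terms of each column as K = Σ(ρt)_known − 3.21 × (depth of known layers): K_1 = 107312 − 3.21×38200 = −15310; K_2 = 101113 − 3.21×(1980 + 35900) = −20481.8.
Balance: K_1 − x×(3.21 − 0.915) = K_2, so x = (K_1 − K_2)/(3.21 − 0.915) = 5171.8/2.295 = 2250 m.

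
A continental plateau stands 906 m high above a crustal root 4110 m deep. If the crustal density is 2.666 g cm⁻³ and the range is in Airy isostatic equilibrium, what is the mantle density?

3.25 g cm⁻³

Airy balance: ρ_c h = (ρ_m − ρ_c) r → ρ_m = ρ_c (1 + h/r).
ρ_m = 2.666 × (1 + 906 m/4110 m) = 3.25 g cm⁻³.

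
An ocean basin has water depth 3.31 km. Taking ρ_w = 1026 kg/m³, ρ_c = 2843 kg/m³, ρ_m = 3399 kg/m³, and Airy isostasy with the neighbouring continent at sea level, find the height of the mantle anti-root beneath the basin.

10.8 km

In Airy isostatic equilibrium: replacing crust with seawater at the top is compensated by replacing crust with mantle at the base: d (ρ_c − ρ_w) = a (ρ_m − ρ_c).
a = d (ρ_c − ρ_w)/(ρ_m − ρ_c) = 3.31 km × 1817/556 = 10.8 km.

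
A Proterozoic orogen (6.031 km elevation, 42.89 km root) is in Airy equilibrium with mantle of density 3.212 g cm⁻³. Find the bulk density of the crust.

2.82 g cm⁻³

ρ_c h = (ρ_m − ρ_c) r → ρ_c (h + r) = ρ_m r → ρ_c = ρ_m r / (h + r).
ρ_c = 3.212 × 42.89 km / (6.031 km + 42.89 km) = 2.82 g cm⁻³.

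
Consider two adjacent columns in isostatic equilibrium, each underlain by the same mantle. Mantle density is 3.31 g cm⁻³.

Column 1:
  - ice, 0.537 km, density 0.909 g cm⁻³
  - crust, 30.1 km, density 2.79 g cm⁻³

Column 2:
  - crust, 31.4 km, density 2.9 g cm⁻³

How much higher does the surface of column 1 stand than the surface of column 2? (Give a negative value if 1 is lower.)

For any compensation level in the mantle, the mantle terms cancel and isostasy reduces to e = (Σt_1 − Σt_2) − (Σ(ρt)_1 − Σ(ρt)_2) / ρ_m.
Σt_1 = 30.637 km; Σt_2 = 31.4 km; Σ(ρt)_1 = 84.467133; Σ(ρt)_2 = 91.06 (in km·g cm⁻³).
e = (30.637 − 31.4) − (84.467133 − 91.06) / 3.31 = 1.23 km.

1.23 km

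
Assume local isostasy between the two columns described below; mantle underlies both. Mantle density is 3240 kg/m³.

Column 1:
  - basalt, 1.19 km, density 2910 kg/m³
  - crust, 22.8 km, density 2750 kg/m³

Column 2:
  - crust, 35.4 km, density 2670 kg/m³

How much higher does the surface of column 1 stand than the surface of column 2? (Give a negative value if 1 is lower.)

−2.66 km

For any compensation level in the mantle, the mantle terms cancel and isostasy reduces to e = (Σt_1 − Σt_2) − (Σ(ρt)_1 − Σ(ρt)_2) / ρ_m.
Σt_1 = 23.99 km; Σt_2 = 35.4 km; Σ(ρt)_1 = 66162.9; Σ(ρt)_2 = 94518 (in km·kg/m³).
e = (23.99 − 35.4) − (66162.9 − 94518) / 3240 = −2.66 km.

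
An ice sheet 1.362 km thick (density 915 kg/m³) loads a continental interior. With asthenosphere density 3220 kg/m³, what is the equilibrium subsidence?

Equating mass per unit area of the two columns: the ice load ρ_ice t is balanced by mantle displaced below, ρ_m s.
s = t ρ_ice / ρ_m = 1.362 km × 915/3220 = 0.387 km.

0.387 km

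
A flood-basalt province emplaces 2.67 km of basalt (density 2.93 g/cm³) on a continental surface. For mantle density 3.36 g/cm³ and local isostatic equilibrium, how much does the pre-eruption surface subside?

Subaerial loading: s = t ρ_load / ρ_m.
s = 2.67 km × 2.93/3.36 = 2.33 km.

2.33 km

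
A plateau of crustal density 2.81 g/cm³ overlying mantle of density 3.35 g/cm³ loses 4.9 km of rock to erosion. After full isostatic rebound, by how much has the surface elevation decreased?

0.79 km

Rebound u = e ρ_c/ρ_m = 4.9 km × 2.81/3.35 = 4.11 km.
Net surface drop = e − u = 4.9 km − 4.11 km = e (ρ_m − ρ_c)/ρ_m = 0.79 km.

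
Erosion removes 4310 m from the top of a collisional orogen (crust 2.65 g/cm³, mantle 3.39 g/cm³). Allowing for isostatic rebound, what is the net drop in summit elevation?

941 m

Rebound u = e ρ_c/ρ_m = 4310 m × 2.65/3.39 = 3369 m.
Net surface drop = e − u = 4310 m − 3369 m = e (ρ_m − ρ_c)/ρ_m = 941 m.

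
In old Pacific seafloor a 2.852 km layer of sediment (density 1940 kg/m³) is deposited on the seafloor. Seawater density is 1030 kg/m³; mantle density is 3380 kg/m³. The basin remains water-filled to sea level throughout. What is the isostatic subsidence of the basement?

Submarine loading: the sediment displaces seawater, and the subsidence is in turn flooded, so s (ρ_m − ρ_w) = t (ρ_sed − ρ_w).
s = 2.852 km × (1940 − 1030) / (3380 − 1030) = 1.1 km.

1.1 km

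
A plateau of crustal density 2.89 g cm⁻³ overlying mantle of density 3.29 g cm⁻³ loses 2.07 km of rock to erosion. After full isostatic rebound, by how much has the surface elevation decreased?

Rebound u = e ρ_c/ρ_m = 2.07 km × 2.89/3.29 = 1.818 km.
Net surface drop = e − u = 2.07 km − 1.818 km = e (ρ_m − ρ_c)/ρ_m = 0.252 km.

0.252 km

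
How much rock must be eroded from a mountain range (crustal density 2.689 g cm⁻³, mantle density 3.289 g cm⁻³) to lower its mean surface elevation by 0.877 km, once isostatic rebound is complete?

Net drop Δ = e − u = e − e ρ_c/ρ_m = e (ρ_m − ρ_c)/ρ_m.
e = Δ ρ_m/(ρ_m − ρ_c) = 0.877 km × 3.289/0.6 = 4.81 km.

4.81 km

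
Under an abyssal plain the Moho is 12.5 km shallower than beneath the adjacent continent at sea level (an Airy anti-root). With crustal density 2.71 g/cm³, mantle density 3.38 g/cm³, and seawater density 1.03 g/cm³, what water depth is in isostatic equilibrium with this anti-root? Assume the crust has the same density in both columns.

Replacing a thickness d of crust by seawater at the top must be balanced by replacing crust with mantle at the base: d (ρ_c − ρ_w) = a (ρ_m − ρ_c).
d = a (ρ_m − ρ_c)/(ρ_c − ρ_w) = 12.5 km × 0.67/1.68 = 4.99 km.

4.99 km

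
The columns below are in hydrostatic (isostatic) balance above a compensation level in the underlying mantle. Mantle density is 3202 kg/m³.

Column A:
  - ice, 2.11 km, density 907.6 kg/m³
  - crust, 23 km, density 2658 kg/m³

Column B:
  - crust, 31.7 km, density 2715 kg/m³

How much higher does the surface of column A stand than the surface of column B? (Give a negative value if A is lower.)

For any compensation level in the mantle, the mantle terms cancel and isostasy reduces to e = (Σt_A − Σt_B) − (Σ(ρt)_A − Σ(ρt)_B) / ρ_m.
Σt_A = 25.11 km; Σt_B = 31.7 km; Σ(ρt)_A = 63049.036; Σ(ρt)_B = 86065.5 (in km·kg/m³).
e = (25.11 − 31.7) − (63049.036 − 86065.5) / 3202 = 0.598 km.

0.598 km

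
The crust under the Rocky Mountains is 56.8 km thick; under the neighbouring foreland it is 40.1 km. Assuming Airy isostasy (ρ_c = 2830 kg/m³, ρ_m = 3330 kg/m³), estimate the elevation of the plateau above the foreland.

Excess crust Δ = 56.8 km − 40.1 km = 16.7 km, split between elevation h and root r with h + r = Δ.
Airy balance ρ_c h = (ρ_m − ρ_c) r gives r = h ρ_c/(ρ_m − ρ_c), so h (1 + ρ_c/(ρ_m − ρ_c)) = Δ, i.e. h = Δ (ρ_m − ρ_c)/ρ_m.
h = 16.7 km × 500/3330 = 2.51 km.

2.51 km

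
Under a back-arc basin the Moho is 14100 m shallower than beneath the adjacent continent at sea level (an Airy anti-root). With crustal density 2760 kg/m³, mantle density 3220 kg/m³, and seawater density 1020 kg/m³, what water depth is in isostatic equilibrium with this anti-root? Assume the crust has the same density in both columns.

Replacing a thickness d of crust by seawater at the top must be balanced by replacing crust with mantle at the base: d (ρ_c − ρ_w) = a (ρ_m − ρ_c).
d = a (ρ_m − ρ_c)/(ρ_c − ρ_w) = 14100 m × 460/1740 = 3730 m.

3730 m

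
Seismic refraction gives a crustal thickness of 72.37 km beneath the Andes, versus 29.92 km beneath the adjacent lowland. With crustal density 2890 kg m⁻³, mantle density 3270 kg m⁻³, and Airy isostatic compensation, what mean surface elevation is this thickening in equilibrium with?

4.93 km

Excess crust Δ = 72.37 km − 29.92 km = 42.45 km, split between elevation h and root r with h + r = Δ.
Airy balance ρ_c h = (ρ_m − ρ_c) r gives r = h ρ_c/(ρ_m − ρ_c), so h (1 + ρ_c/(ρ_m − ρ_c)) = Δ, i.e. h = Δ (ρ_m − ρ_c)/ρ_m.
h = 42.45 km × 380/3270 = 4.93 km.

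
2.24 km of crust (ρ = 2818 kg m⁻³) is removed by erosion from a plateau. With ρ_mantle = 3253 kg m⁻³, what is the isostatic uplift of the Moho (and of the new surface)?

1.94 km

Unloading: uplift u = e ρ_c/ρ_m = 2.24 km × 2818/3253 = 1.94 km.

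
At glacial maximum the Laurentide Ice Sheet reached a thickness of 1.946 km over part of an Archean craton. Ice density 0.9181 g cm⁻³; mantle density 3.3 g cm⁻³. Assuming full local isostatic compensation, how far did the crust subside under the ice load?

0.541 km

Balancing pressure at the compensation depth: the ice load ρ_ice t is balanced by mantle displaced below, ρ_m s.
s = t ρ_ice / ρ_m = 1.946 km × 0.9181/3.3 = 0.541 km.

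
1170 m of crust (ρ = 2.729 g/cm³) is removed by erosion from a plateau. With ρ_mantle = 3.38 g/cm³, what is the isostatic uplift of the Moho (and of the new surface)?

Unloading: uplift u = e ρ_c/ρ_m = 1170 m × 2.729/3.38 = 945 m.

945 m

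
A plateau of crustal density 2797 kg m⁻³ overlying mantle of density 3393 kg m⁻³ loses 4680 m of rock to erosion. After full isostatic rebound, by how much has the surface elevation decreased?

822 m

Rebound u = e ρ_c/ρ_m = 4680 m × 2797/3393 = 3858 m.
Net surface drop = e − u = 4680 m − 3858 m = e (ρ_m − ρ_c)/ρ_m = 822 m.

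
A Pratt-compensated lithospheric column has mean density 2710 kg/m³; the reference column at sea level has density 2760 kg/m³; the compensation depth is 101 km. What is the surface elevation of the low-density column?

1.86 km

ρ_ref D = ρ (D + h) → h = D (ρ_ref − ρ)/ρ.
h = 101 km × (2760 − 2710)/2710 = 1.86 km.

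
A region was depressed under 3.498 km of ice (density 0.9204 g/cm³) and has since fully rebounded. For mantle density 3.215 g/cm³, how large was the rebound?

Removing the load lets mantle flow back in; uplift u satisfies ρ_ice t = ρ_m u.
u = t ρ_ice/ρ_m = 3.498 km × 0.9204/3.215 = 1 km.

1 km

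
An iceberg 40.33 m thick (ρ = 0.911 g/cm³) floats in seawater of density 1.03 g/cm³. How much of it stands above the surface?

4.66 m

Floating equilibrium: submerged depth d = t ρ_obj/ρ_fluid = 40.33 m × 0.911/1.03 = 35.67 m.
Freeboard = t − d = 40.33 m − 35.67 m = 4.66 m.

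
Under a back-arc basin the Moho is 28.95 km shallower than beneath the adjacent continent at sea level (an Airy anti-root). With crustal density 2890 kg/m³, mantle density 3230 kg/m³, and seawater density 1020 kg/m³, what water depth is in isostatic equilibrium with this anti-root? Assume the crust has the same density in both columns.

Replacing a thickness d of crust by seawater at the top must be balanced by replacing crust with mantle at the base: d (ρ_c − ρ_w) = a (ρ_m − ρ_c).
d = a (ρ_m − ρ_c)/(ρ_c − ρ_w) = 28.95 km × 340/1870 = 5.26 km.

5.26 km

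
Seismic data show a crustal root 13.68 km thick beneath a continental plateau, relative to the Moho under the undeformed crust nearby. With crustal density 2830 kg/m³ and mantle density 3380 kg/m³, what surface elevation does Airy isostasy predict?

2.66 km

In Airy isostatic equilibrium: ρ_c h = (ρ_m − ρ_c) r.
h = r (ρ_m − ρ_c) / ρ_c = 13.68 km × (3380 − 2830) / 2830 = 2.66 km.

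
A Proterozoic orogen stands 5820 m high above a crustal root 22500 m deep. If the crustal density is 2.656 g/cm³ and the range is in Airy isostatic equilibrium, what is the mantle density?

3.34 g/cm³

Airy balance: ρ_c h = (ρ_m − ρ_c) r → ρ_m = ρ_c (1 + h/r).
ρ_m = 2.656 × (1 + 5820 m/22500 m) = 3.34 g/cm³.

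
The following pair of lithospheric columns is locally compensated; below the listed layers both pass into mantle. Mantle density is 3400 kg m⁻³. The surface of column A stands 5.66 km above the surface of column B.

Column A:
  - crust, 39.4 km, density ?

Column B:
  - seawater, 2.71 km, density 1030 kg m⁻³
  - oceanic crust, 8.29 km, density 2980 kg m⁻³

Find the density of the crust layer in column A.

Take the compensation level at the base of the deeper column (depth z_c below the surface of column A) and equate Σ ρ_i t_i down to z_c; mantle fills any gap and the z_c terms cancel.
Column A: 39.4×ρ + (z_c − 39.4)×3400
Column B: 5.66×0 + 2.71×1030 + 8.29×2980 + (z_c − 5.66 − 11)×3400
The z_c×3400 term appears on both sides and cancels. Collect the known terms of each column as K = Σ(ρt)_known − 3400 × (depth of known layers): K_A = 0 − 3400×39.4 = −133960; K_B = 27495.5 − 3400×(5.66 + 11) = −29148.5.
Balance: K_A + 39.4×ρ = K_B, so ρ = (K_B − K_A)/39.4 = 104812/39.4 = 2660 kg m⁻³.

2660 kg m⁻³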